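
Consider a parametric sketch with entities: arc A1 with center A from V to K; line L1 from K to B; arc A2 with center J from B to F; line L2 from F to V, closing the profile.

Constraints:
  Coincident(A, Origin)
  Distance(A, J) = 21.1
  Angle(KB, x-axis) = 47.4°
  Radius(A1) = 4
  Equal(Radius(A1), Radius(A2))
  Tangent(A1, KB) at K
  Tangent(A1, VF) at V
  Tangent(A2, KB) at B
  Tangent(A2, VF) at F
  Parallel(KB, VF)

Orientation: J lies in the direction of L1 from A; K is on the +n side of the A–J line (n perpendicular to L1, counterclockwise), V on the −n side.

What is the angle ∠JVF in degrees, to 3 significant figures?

10.7°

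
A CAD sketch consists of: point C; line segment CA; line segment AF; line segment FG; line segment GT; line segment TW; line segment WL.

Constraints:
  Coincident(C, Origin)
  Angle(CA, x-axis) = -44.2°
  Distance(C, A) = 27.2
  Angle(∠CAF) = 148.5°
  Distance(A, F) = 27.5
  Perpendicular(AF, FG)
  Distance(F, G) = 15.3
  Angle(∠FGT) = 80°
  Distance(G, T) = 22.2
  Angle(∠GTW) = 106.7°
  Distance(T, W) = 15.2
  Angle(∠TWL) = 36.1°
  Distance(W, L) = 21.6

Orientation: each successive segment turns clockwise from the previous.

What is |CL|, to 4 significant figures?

41.78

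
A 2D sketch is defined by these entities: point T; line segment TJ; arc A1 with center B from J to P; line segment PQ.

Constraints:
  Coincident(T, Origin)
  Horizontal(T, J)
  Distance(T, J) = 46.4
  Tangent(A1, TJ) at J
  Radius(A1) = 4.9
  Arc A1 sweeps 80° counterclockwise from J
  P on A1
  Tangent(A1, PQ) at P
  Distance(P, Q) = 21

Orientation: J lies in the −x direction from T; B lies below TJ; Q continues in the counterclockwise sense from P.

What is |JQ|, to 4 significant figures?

26.14

T is at the origin; T and J share the same y with |TJ| = 46.4 and J on the −x side, so J = (-46.40, 0.000). Since A1 is tangent to TJ there, BJ ⟂ TJ, so B = J + (0, -4.9) = (-46.40, -4.900). On A1, J sits at bearing 90° from B; an 80° counterclockwise sweep puts P at bearing 170°, so P = B + 4.9·(cos 170°, sin 170°) = (-51.23, -4.049). A1 meets PQ tangentially, so BP is at right angles to PQ, so PQ runs along (−sin 170°, cos 170°); with |PQ| = 21.0, Q = (-54.87, -24.73). Then |JQ| = |Q − J| = 26.14.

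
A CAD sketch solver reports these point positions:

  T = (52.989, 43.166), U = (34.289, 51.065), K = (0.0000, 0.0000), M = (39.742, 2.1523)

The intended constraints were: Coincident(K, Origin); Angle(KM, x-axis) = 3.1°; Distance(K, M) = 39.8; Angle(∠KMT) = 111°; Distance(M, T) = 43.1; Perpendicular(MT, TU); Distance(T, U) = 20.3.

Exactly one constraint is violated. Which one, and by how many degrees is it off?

Perpendicular(MT, TU) — off by 5.00°.

K = (0.00, 0.00) ✓; KM at 3.100° ✓; |KM| = 39.80 ✓; ∠KMT = 111.0° ✓; |MT| = 43.10 ✓; ∠(MT, TU) = 85.00° ✗; |TU| = 20.30 ✓.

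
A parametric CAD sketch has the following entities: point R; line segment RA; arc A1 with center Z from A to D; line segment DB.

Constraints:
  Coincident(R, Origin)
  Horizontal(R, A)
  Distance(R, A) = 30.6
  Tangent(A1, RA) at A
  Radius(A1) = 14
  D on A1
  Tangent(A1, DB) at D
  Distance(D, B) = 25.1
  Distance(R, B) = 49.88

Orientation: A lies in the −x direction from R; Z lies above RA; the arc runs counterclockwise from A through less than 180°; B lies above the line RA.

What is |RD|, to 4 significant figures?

25.74

R is at the origin; RA is horizontal with |RA| = 30.6 and A on the −x side, so A = (-30.60, 0.000). A1 meets RA tangentially, so ZA is at right angles to RA, so Z = A + (0, 14) = (-30.60, 14.00). Since ZD ⟂ DB (tangency), |ZB| = √(14.0² + 25.1²) = 28.74 regardless of where D sits on A1. So B lies on both circle(R, 49.88) and circle(Z, 28.74); the above-RA intersection is B = (-26.26, 42.41). D is the foot of the tangent from B: D = (-17.48, 18.89).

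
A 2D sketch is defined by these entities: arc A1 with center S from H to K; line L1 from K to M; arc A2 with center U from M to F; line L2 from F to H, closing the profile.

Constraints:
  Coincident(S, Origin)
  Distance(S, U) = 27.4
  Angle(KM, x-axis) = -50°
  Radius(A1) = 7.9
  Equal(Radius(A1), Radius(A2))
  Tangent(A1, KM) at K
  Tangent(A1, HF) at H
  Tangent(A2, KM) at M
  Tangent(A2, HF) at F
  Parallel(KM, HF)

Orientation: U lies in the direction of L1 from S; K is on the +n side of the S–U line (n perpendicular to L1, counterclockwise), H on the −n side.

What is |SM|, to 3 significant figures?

28.5

The slot axis is L1's direction at -50.0°, so u = (cos -50.0°, sin -50.0°) = (0.643, -0.766) and n = (−sin -50.0°, cos -50.0°) = (0.766, 0.643). S is at the origin and U lies 27.4 along u from S, so U = 27.4·u = (17.6, -21.0). Tangency of A1 to both parallel lines with radius 7.9 puts K and H at S ± 7.9·n: K = (6.05, 5.08), H = (-6.05, -5.08). Equal radii place M and F the same way about U: M = U + 7.9·n = (23.7, -15.9), F = U − 7.9·n = (11.6, -26.1). Then |SM| = |M − S| = 28.5.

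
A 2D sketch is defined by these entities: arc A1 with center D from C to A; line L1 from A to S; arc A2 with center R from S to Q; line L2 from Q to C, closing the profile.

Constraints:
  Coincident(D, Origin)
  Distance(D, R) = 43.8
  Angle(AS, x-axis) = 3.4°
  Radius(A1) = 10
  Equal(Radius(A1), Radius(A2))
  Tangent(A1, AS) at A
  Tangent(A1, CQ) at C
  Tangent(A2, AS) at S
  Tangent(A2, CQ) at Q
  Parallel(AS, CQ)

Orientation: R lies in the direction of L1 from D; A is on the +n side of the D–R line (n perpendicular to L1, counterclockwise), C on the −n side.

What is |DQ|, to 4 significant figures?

44.93

The slot axis is L1's direction at 3.4°, so u = (cos 3.4°, sin 3.4°) = (0.9982, 0.05931) and n = (−sin 3.4°, cos 3.4°) = (-0.05931, 0.9982). D is at the origin and R lies 43.8 along u from D, so R = 43.8·u = (43.72, 2.598). Tangency of A1 to both parallel lines with radius 10.0 puts A and C at D ± 10.0·n: A = (-0.5931, 9.982), C = (0.5931, -9.982). Equal radii place S and Q the same way about R: S = R + 10.0·n = (43.13, 12.58), Q = R − 10.0·n = (44.32, -7.385). Then |DQ| = |Q − D| = 44.93.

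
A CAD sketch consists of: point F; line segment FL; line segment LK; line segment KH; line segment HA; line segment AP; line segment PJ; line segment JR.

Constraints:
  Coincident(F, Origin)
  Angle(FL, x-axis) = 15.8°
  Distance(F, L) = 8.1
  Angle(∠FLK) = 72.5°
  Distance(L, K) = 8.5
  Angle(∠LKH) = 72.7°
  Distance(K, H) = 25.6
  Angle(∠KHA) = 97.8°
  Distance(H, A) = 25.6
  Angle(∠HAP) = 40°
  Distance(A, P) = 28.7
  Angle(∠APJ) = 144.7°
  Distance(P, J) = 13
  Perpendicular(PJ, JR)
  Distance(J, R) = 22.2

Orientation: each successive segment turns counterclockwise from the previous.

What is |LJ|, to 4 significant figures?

14.93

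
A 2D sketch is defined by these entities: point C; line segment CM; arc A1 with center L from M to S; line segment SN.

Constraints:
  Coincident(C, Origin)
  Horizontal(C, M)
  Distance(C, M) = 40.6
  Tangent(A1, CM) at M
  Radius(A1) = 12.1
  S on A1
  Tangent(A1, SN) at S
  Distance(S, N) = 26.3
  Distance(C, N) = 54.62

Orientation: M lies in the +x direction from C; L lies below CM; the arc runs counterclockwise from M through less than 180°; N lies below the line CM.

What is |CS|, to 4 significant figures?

32.87

Checks: |LS| = 12.10 ✓; ∠(LS, SN) = 90.00° ✓; |SN| = 26.30 ✓; |CN| = 54.62 ✓.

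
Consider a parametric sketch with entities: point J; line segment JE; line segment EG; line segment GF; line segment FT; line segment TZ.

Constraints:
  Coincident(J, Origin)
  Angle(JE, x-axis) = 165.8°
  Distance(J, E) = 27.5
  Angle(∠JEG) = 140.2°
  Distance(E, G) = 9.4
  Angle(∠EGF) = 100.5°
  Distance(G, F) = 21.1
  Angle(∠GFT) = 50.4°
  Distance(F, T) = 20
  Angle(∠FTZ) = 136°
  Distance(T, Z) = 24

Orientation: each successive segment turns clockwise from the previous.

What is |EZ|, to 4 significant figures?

16.38

J is at the origin; JE runs at 165.8° with length 27.5, so E = (-26.66, 6.746). ∠JEG = 140.2° gives EG at 126.0° from the x-axis; with |EG| = 9.4, G = (-32.18, 14.35). ∠EGF = 100.5° gives GF at 46.50° from the x-axis; with |GF| = 21.1, F = (-17.66, 29.66). ∠GFT = 50.4° gives FT at -83.10° from the x-axis; with |FT| = 20.0, T = (-15.26, 9.801). ∠FTZ = 136.0° gives TZ at -127.1° from the x-axis; with |TZ| = 24.0, Z = (-29.73, -9.341). Then |EZ| = |Z − E| = 16.38.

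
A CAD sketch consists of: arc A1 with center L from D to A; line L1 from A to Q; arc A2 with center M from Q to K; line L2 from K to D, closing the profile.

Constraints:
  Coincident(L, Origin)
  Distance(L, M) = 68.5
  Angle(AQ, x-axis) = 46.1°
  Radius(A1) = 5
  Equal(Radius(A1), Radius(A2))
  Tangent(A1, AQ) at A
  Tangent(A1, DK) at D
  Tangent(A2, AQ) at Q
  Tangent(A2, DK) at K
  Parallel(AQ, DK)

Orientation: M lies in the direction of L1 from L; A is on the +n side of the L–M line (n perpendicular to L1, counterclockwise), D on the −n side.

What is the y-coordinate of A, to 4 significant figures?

3.467

The slot axis is L1's direction at 46.1°, so u = (cos 46.1°, sin 46.1°) = (0.6934, 0.7206) and n = (−sin 46.1°, cos 46.1°) = (-0.7206, 0.6934). L is at the origin and M lies 68.5 along u from L, so M = 68.5·u = (47.50, 49.36). Tangency of A1 to both parallel lines with radius 5.0 puts A and D at L ± 5.0·n: A = (-3.603, 3.467), D = (3.603, -3.467). So A.y = 3.467.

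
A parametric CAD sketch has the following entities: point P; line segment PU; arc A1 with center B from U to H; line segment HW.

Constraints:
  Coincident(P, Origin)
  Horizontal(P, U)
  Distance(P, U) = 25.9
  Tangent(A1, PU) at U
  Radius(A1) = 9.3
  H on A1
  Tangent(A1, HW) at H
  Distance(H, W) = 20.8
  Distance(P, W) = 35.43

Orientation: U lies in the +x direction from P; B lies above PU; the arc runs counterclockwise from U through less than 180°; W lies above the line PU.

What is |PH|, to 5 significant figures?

36.159

P is at the origin; PU is horizontal with |PU| = 25.9 and U on the +x side, so U = (25.900, 0.0000). The tangent condition forces BU to be normal to PU, so B = U + (0, 9.3) = (25.900, 9.3000). Since BH ⟂ HW (tangency), |BW| = √(9.3² + 20.8²) = 22.784 regardless of where H sits on A1. So W lies on both circle(P, 35.43) and circle(B, 22.784); the above-PU intersection is W = (17.840, 30.611). H is the foot of the tangent from W: H = (32.498, 15.854).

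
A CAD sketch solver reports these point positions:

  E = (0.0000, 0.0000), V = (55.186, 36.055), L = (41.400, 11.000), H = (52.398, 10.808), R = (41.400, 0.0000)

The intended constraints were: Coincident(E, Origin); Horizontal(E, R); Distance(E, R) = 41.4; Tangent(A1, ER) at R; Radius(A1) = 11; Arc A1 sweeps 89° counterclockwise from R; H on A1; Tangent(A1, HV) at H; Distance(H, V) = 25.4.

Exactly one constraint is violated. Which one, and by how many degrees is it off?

Tangent(A1, HV) at H — off by 5.30°.

E = (0.00, 0.00) ✓; E.y = 0.00, R.y = 0.00 ✓; |ER| = 41.40 ✓; ∠(LR, RE) = 90.00° ✓; |LR| = 11.00 ✓; bearing(L→H) − bearing(L→R) = 89.00° ✓; |LH| = 11.00 ✓; ∠(LH, HV) = 95.30° ✗; |HV| = 25.40 ✓.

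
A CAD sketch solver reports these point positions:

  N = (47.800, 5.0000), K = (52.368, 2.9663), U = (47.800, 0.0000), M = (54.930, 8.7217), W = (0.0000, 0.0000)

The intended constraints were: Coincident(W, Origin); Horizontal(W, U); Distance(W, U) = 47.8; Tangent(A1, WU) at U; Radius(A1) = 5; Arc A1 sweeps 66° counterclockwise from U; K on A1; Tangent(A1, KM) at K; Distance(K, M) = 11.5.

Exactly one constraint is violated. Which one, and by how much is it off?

Distance(K, M) = 11.5 — off by 5.20.

W = (0.00, 0.00) ✓; W.y = 0.00, U.y = 0.00 ✓; |WU| = 47.80 ✓; ∠(NU, UW) = 90.00° ✓; |NU| = 5.000 ✓; bearing(N→K) − bearing(N→U) = 66.00° ✓; |NK| = 5.000 ✓; ∠(NK, KM) = 90.00° ✓; |KM| = 6.300 ✗.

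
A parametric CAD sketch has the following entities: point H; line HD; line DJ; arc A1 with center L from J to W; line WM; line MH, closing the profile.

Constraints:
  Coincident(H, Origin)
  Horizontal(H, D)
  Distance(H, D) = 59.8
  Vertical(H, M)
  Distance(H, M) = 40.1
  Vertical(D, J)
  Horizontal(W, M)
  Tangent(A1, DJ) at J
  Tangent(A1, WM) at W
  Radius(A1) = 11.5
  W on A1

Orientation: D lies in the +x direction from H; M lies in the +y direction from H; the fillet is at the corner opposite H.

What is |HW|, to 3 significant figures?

62.8

H is at the origin; H and D share the same y with |HD| = 59.8 and D on the +x side, so D = (59.8, 0.00). H and M share the same x with |HM| = 40.1 and M on the +y side, so M = (0.00, 40.1). The virtual corner opposite H is at (59.8, 40.1). The tangent condition forces LJ to be normal to DJ and the tangent condition forces LW to be normal to WM, with radius 11.5, so the center L sits 11.5 in from both sides at L = (48.3, 28.6). That places the tangent points at J = (59.8, 28.6) on DJ and W = (48.3, 40.1) on WM. Then |HW| = |W − H| = 62.8.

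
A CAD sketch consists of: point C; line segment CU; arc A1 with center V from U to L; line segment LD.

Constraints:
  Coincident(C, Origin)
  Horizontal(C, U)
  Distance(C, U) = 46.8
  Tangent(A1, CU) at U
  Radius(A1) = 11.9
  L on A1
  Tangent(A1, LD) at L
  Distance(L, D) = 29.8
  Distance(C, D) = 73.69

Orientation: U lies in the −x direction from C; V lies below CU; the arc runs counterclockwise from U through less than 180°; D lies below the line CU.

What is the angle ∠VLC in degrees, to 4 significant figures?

16.17°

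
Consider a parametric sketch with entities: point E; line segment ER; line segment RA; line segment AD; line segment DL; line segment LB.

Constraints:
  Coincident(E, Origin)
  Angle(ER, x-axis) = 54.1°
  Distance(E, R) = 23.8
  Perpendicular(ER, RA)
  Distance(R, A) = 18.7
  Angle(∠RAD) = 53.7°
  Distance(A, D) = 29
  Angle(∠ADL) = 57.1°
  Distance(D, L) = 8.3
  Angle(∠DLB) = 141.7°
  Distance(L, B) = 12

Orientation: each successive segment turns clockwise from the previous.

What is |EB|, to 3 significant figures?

19.8

E is at the origin; ER runs at 54.1° with length 23.8, so R = (14.0, 19.3). The perpendicularity gives RA at right angles to ER, so RA runs at -35.9°; with |RA| = 18.7, A = (29.1, 8.31). ∠RAD = 53.7° gives AD at -162° from the x-axis; with |AD| = 29.0, D = (1.49, -0.551). ∠ADL = 57.1° gives DL at 74.9° from the x-axis; with |DL| = 8.3, L = (3.65, 7.46). ∠DLB = 141.7° gives LB at 36.6° from the x-axis; with |LB| = 12.0, B = (13.3, 14.6). Then |EB| = |B − E| = 19.8.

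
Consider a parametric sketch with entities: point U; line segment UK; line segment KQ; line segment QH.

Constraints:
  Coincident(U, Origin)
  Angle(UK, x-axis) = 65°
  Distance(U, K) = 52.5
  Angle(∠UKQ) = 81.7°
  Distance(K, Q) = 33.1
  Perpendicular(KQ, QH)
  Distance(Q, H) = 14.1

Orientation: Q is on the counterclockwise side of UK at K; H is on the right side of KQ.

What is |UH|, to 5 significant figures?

70.809

∠UKQ = 81.7°, so KQ runs at 65.0° + (180° − 81.7°) = 163.30° from the x-axis; with |KQ| = 33.1, Q = K + 33.1·(cos 163.30°, sin 163.30°) = (-9.5165, 57.093). KQ is perpendicular to QH; with |QH| = 14.1 on the right of KQ, H = Q + 14.1·(0.28736, 0.95782) = (-5.4647, 70.598). Then |UH| = |H − U| = 70.809.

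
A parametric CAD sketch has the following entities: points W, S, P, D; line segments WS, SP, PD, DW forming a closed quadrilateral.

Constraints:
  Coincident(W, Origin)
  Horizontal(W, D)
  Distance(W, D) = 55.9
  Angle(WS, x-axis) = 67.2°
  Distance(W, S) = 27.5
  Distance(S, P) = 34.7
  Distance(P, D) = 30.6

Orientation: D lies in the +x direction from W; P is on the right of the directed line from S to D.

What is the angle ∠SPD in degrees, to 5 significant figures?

104.99°

W is at the origin; WD is horizontal with |WD| = 55.9 and D in +x, so D = (55.9, 0). WS runs at 67.2° with |WS| = 27.5, so S = (10.657, 25.351). P is determined by |SP| = 34.7 and |PD| = 30.6 together: it lies at the intersection of circle(S, 34.7) and circle(D, 30.6). With |SD| = 51.862, the foot of the radical line on SD is 28.512 from S and the perpendicular offset is √(34.7² − 28.512²) = 19.778. Taking the right-of-SD solution: P = (25.862, -5.8397).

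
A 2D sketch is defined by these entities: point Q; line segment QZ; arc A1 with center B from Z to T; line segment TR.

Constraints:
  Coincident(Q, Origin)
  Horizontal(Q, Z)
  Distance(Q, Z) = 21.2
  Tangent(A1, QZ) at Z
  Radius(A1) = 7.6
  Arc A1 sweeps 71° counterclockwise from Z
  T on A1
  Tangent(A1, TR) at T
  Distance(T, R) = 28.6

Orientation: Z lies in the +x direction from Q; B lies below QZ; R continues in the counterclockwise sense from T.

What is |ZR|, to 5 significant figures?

36.151

Q is at the origin; QZ is horizontal with |QZ| = 21.2 and Z on the +x side, so Z = (21.200, 0.0000). A1 meets QZ tangentially, so BZ is at right angles to QZ, so B = Z + (0, -7.6) = (21.200, -7.6000). On A1, Z sits at bearing 90° from B; a 71° counterclockwise sweep puts T at bearing 161°, so T = B + 7.6·(cos 161°, sin 161°) = (14.014, -5.1257). The tangent condition forces BT to be normal to TR, so TR runs along (−sin 161°, cos 161°); with |TR| = 28.6, R = (4.7028, -32.168). Then |ZR| = |R − Z| = 36.151.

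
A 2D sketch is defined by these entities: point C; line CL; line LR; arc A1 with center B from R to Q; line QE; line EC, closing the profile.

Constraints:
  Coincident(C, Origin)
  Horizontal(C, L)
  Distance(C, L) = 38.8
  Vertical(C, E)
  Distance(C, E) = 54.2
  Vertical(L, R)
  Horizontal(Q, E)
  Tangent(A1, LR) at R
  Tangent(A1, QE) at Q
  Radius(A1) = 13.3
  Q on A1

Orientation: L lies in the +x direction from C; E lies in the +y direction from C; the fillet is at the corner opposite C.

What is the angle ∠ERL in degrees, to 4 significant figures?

108.9°

The virtual corner opposite C is at (38.80, 54.20). Since A1 is tangent to LR there, BR ⟂ LR and since A1 is tangent to QE there, BQ ⟂ QE, with radius 13.3, so the center B sits 13.3 in from both sides at B = (25.50, 40.90). That places the tangent points at R = (38.80, 40.90) on LR and Q = (25.50, 54.20) on QE. Then cos ∠ERL = RE·RL / (|RE||RL|), giving 108.9°.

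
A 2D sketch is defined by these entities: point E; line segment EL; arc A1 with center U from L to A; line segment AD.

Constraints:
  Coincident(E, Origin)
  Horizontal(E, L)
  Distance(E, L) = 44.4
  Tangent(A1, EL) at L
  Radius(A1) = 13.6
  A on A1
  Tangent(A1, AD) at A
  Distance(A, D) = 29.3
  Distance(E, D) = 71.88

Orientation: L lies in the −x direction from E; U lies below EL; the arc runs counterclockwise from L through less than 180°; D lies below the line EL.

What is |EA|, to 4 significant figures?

59.62

Checks: |EL| = 44.40 ✓; ∠(UL, LE) = 90.00° ✓; |UL| = 13.60 ✓; |UA| = 13.60 ✓; ∠(UA, AD) = 90.00° ✓; |AD| = 29.30 ✓; |ED| = 71.88 ✓.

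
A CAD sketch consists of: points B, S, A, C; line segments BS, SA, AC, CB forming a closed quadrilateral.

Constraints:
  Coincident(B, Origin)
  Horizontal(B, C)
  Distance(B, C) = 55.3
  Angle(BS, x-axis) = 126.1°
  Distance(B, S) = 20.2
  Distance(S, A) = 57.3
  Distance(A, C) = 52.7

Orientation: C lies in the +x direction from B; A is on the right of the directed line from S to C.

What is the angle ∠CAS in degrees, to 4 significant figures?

77.78°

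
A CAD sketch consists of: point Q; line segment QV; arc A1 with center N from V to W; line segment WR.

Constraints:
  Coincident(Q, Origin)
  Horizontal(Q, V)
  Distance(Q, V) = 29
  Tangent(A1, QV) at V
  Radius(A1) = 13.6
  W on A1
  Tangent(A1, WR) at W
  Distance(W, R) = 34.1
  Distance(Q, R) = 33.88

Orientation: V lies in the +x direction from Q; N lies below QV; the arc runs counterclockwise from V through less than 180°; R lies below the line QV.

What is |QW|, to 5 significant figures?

18.764

Checks: |NV| = 13.60 ✓; |NW| = 13.60 ✓; ∠(NW, WR) = 90.00° ✓; |WR| = 34.10 ✓; |QR| = 33.88 ✓.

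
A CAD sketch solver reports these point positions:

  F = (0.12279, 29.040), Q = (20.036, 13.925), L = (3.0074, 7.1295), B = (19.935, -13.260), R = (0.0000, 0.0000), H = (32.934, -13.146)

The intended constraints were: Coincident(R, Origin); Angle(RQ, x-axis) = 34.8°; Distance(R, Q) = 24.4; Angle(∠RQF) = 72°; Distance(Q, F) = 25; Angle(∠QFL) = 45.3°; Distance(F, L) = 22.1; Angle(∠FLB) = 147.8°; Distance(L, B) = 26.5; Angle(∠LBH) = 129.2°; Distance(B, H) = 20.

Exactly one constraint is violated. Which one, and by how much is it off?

Distance(B, H) = 20 — off by 7.00.

R = (0.00, 0.00) ✓; RQ at 34.80° ✓; |RQ| = 24.40 ✓; ∠RQF = 72.00° ✓; |QF| = 25.00 ✓; ∠QFL = 45.30° ✓; |FL| = 22.10 ✓; ∠FLB = 147.8° ✓; |LB| = 26.50 ✓; ∠LBH = 129.2° ✓; |BH| = 13.00 ✗.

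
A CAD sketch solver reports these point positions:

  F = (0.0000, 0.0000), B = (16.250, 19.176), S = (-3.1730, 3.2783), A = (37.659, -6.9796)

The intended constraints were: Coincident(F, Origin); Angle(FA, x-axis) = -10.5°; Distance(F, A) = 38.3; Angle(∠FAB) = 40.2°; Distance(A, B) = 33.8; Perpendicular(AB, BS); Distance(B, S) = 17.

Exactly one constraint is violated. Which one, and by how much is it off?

Distance(B, S) = 17 — off by 8.10.

F = (0.00, 0.00) ✓; FA at -10.50° ✓; |FA| = 38.30 ✓; ∠FAB = 40.20° ✓; |AB| = 33.80 ✓; ∠(AB, BS) = 90.00° ✓; |BS| = 25.10 ✗.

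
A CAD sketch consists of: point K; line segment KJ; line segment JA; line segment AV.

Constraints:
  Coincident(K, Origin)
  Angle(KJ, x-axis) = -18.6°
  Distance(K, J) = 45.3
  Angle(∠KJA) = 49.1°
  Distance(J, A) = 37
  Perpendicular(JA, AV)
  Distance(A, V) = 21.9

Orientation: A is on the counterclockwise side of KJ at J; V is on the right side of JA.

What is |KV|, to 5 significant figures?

56.618

K is at the origin; KJ runs at -18.6° with length 45.3, so J = 45.3·(cos -18.6°, sin -18.6°) = (42.934, -14.449). ∠KJA = 49.1°, so JA runs at -18.6° + (180° − 49.1°) = 112.30° from the x-axis; with |JA| = 37.0, A = J + 37.0·(cos 112.30°, sin 112.30°) = (28.894, 19.784). The perpendicularity gives AV at right angles to JA; with |AV| = 21.9 on the right of JA, V = A + 21.9·(0.92521, 0.37946) = (49.156, 28.094). Then |KV| = |V − K| = 56.618.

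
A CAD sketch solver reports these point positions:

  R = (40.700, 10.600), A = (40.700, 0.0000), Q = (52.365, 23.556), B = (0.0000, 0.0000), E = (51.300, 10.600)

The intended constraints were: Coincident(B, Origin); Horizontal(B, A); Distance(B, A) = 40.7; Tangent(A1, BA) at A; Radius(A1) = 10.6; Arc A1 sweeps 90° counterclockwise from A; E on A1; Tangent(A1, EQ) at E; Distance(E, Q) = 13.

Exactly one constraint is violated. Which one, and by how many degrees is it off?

Tangent(A1, EQ) at E — off by 4.70°.

B = (0.00, 0.00) ✓; B.y = 0.00, A.y = 0.00 ✓; |BA| = 40.70 ✓; ∠(RA, AB) = 90.00° ✓; |RA| = 10.60 ✓; bearing(R→E) − bearing(R→A) = 90.00° ✓; |RE| = 10.60 ✓; ∠(RE, EQ) = 94.70° ✗; |EQ| = 13.00 ✓.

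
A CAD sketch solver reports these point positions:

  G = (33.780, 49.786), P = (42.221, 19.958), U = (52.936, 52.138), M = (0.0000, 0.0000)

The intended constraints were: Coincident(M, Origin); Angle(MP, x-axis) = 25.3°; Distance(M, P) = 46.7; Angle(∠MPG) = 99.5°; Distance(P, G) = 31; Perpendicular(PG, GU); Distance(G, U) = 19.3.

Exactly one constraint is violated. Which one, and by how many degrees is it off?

Perpendicular(PG, GU) — off by 8.80°.

M = (0.00, 0.00) ✓; MP at 25.30° ✓; |MP| = 46.70 ✓; ∠MPG = 99.50° ✓; |PG| = 31.00 ✓; ∠(PG, GU) = 98.80° ✗; |GU| = 19.30 ✓.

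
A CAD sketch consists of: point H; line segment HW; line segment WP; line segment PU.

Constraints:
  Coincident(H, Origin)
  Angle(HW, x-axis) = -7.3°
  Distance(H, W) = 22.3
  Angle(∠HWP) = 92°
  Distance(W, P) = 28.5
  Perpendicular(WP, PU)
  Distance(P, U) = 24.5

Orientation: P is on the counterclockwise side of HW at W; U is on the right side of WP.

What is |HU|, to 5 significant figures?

55.192

∠HWP = 92.0°, so WP runs at -7.3° + (180° − 92.0°) = 80.700° from the x-axis; with |WP| = 28.5, P = W + 28.5·(cos 80.700°, sin 80.700°) = (26.725, 25.292). The perpendicularity gives PU at right angles to WP; with |PU| = 24.5 on the right of WP, U = P + 24.5·(0.98686, -0.16160) = (50.903, 21.333). Then |HU| = |U − H| = 55.192.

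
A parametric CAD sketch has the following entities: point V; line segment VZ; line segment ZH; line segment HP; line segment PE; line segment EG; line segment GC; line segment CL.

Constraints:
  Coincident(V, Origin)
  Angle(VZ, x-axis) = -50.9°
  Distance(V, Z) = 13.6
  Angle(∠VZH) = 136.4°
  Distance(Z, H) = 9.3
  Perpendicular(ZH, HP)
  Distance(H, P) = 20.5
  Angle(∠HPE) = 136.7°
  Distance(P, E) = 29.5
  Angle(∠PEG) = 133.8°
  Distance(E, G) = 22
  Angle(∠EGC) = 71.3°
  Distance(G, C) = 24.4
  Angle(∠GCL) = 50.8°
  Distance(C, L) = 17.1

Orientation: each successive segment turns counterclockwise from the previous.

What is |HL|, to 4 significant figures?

41.95

V is at the origin; VZ runs at -50.9° with length 13.6, so Z = (8.577, -10.55). ∠VZH = 136.4° gives ZH at -7.300° from the x-axis; with |ZH| = 9.3, H = (17.80, -11.74). ZH is perpendicular to HP, so HP runs at 82.70°; with |HP| = 20.5, P = (20.41, 8.598). ∠HPE = 136.7° gives PE at 126.0° from the x-axis; with |PE| = 29.5, E = (3.067, 32.46). ∠PEG = 133.8° gives EG at 172.2° from the x-axis; with |EG| = 22.0, G = (-18.73, 35.45). ∠EGC = 71.3° gives GC at -79.10° from the x-axis; with |GC| = 24.4, C = (-14.12, 11.49). ∠GCL = 50.8° gives CL at 50.10° from the x-axis; with |CL| = 17.1, L = (-3.147, 24.61). Then |HL| = |L − H| = 41.95.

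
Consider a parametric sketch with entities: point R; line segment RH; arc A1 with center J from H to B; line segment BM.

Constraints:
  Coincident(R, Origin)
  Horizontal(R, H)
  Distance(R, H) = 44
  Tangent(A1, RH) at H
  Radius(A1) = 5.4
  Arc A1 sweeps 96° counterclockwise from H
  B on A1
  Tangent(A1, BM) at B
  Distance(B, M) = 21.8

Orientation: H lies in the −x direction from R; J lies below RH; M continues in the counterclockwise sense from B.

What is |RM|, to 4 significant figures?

54.61

R is at the origin; R and H share the same y with |RH| = 44.0 and H on the −x side, so H = (-44.00, 0.000). Tangency of A1 to RH means the radius JH is perpendicular to RH, so J = H + (0, -5.4) = (-44.00, -5.400). On A1, H sits at bearing 90° from J; a 96° counterclockwise sweep puts B at bearing 186°, so B = J + 5.4·(cos 186°, sin 186°) = (-49.37, -5.964). Since A1 is tangent to BM there, JB ⟂ BM, so BM runs along (−sin 186°, cos 186°); with |BM| = 21.8, M = (-47.09, -27.65). Then |RM| = |M − R| = 54.61.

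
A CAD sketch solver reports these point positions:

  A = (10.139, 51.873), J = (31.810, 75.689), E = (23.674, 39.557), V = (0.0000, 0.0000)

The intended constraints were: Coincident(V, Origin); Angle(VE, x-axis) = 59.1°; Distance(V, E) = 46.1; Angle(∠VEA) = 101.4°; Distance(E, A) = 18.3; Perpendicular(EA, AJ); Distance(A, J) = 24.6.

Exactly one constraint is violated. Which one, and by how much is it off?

Distance(A, J) = 24.6 — off by 7.60.

V = (0.00, 0.00) ✓; VE at 59.10° ✓; |VE| = 46.10 ✓; ∠VEA = 101.4° ✓; |EA| = 18.30 ✓; ∠(EA, AJ) = 90.00° ✓; |AJ| = 32.20 ✗.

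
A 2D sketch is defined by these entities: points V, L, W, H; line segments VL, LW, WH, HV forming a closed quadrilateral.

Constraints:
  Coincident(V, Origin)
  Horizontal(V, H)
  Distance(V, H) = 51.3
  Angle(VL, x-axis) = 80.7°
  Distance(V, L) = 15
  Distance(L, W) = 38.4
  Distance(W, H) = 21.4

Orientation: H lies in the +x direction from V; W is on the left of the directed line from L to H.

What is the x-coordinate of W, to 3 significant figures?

40.6

Checks: |LW| = 38.40 ✓; |WH| = 21.40 ✓.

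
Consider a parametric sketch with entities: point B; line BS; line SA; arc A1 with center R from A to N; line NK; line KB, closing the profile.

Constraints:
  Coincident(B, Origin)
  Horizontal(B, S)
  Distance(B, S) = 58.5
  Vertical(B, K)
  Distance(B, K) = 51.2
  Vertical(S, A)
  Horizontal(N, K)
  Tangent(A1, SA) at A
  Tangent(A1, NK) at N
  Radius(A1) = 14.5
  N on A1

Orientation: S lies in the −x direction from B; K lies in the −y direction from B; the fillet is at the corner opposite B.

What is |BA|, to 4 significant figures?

69.06

B is at the origin; BS is horizontal with |BS| = 58.5 and S on the −x side, so S = (-58.50, 0.000). B and K share the same x with |BK| = 51.2 and K on the −y side, so K = (0.000, -51.20). The virtual corner opposite B is at (-58.50, -51.20). The tangent condition forces RA to be normal to SA and tangency of A1 to NK means the radius RN is perpendicular to NK, with radius 14.5, so the center R sits 14.5 in from both sides at R = (-44.00, -36.70). That places the tangent points at A = (-58.50, -36.70) on SA and N = (-44.00, -51.20) on NK. Then |BA| = |A − B| = 69.06.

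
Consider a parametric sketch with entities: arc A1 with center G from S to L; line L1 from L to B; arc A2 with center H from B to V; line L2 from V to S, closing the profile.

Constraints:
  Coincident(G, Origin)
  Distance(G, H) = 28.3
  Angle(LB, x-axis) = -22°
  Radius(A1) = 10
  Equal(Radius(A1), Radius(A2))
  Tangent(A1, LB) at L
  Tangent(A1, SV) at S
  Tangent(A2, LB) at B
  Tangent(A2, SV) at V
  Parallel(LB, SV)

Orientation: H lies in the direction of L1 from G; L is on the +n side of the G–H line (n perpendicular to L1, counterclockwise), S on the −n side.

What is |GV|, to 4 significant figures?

30.01

The slot axis is L1's direction at -22.0°, so u = (cos -22.0°, sin -22.0°) = (0.9272, -0.3746) and n = (−sin -22.0°, cos -22.0°) = (0.3746, 0.9272). G is at the origin and H lies 28.3 along u from G, so H = 28.3·u = (26.24, -10.60). Tangency of A1 to both parallel lines with radius 10.0 puts L and S at G ± 10.0·n: L = (3.746, 9.272), S = (-3.746, -9.272). Equal radii place B and V the same way about H: B = H + 10.0·n = (29.99, -1.330), V = H − 10.0·n = (22.49, -19.87). Then |GV| = |V − G| = 30.01.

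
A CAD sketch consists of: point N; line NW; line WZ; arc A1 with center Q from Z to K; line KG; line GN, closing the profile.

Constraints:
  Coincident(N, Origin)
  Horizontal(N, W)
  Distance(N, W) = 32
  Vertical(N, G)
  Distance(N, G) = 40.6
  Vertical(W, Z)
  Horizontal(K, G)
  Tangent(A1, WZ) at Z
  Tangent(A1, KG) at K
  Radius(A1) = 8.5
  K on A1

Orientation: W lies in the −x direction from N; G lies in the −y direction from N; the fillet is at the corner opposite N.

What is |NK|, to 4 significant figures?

46.91

The virtual corner opposite N is at (-32.00, -40.60). A1 meets WZ tangentially, so QZ is at right angles to WZ and A1 meets KG tangentially, so QK is at right angles to KG, with radius 8.5, so the center Q sits 8.5 in from both sides at Q = (-23.50, -32.10). That places the tangent points at Z = (-32.00, -32.10) on WZ and K = (-23.50, -40.60) on KG. Then |NK| = |K − N| = 46.91.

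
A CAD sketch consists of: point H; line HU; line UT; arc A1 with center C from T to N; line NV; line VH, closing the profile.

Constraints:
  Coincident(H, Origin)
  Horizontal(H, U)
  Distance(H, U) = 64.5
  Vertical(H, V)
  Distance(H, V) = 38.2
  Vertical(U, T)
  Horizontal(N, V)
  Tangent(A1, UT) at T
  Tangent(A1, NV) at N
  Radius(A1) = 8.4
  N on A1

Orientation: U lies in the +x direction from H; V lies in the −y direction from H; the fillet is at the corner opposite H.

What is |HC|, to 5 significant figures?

63.524

H is at the origin; H and U share the same y with |HU| = 64.5 and U on the +x side, so U = (64.500, 0.0000). H and V share the same x with |HV| = 38.2 and V on the −y side, so V = (0.0000, -38.200). The virtual corner opposite H is at (64.500, -38.200). Tangency of A1 to UT means the radius CT is perpendicular to UT and the tangent condition forces CN to be normal to NV, with radius 8.4, so the center C sits 8.4 in from both sides at C = (56.100, -29.800). Then |HC| = |C − H| = 63.524.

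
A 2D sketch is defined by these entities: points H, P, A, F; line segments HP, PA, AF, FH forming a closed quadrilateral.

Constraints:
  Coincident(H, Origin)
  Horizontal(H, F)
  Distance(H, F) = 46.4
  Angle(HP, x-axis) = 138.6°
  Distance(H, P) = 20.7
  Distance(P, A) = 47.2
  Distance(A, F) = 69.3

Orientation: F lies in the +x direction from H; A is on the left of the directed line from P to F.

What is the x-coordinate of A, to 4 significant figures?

5.502

Checks: HP at 138.6° ✓; |PA| = 47.20 ✓; |AF| = 69.30 ✓.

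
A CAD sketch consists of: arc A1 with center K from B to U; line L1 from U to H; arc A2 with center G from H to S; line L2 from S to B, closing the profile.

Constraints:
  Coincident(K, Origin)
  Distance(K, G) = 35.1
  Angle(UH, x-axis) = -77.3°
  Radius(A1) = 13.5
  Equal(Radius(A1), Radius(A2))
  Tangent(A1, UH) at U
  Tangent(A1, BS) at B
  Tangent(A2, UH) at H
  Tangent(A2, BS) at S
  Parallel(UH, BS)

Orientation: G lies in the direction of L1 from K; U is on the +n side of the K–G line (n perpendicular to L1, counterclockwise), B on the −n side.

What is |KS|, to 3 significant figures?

37.6

The slot axis is L1's direction at -77.3°, so u = (cos -77.3°, sin -77.3°) = (0.220, -0.976) and n = (−sin -77.3°, cos -77.3°) = (0.976, 0.220). K is at the origin and G lies 35.1 along u from K, so G = 35.1·u = (7.72, -34.2). Tangency of A1 to both parallel lines with radius 13.5 puts U and B at K ± 13.5·n: U = (13.2, 2.97), B = (-13.2, -2.97). Equal radii place H and S the same way about G: H = G + 13.5·n = (20.9, -31.3), S = G − 13.5·n = (-5.45, -37.2). Then |KS| = |S − K| = 37.6.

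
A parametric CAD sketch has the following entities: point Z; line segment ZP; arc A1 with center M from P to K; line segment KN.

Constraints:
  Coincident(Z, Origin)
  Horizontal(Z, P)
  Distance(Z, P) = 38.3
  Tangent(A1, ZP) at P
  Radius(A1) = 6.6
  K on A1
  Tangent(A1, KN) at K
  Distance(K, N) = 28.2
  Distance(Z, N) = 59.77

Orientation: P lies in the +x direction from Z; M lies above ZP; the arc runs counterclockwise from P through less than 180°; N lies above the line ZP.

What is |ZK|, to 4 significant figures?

45.13

Z is at the origin; Z and P share the same y with |ZP| = 38.3 and P on the +x side, so P = (38.30, 0.000). A1 meets ZP tangentially, so MP is at right angles to ZP, so M = P + (0, 6.6) = (38.30, 6.600). Since MK ⟂ KN (tangency), |MN| = √(6.6² + 28.2²) = 28.96 regardless of where K sits on A1. So N lies on both circle(Z, 59.77) and circle(M, 28.96); the above-ZP intersection is N = (49.68, 33.23). K is the foot of the tangent from N: K = (44.80, 5.458).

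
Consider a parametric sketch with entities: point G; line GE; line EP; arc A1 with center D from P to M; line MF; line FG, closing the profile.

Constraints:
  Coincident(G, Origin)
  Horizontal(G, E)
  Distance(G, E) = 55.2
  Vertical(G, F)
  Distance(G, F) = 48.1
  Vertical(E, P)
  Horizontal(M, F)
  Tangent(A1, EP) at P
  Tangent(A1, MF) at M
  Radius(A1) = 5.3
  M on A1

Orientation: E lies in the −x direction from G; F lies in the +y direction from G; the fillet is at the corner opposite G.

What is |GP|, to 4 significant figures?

69.85

G is at the origin; G and E share the same y with |GE| = 55.2 and E on the −x side, so E = (-55.20, 0.000). G and F share the same x with |GF| = 48.1 and F on the +y side, so F = (0.000, 48.10). The virtual corner opposite G is at (-55.20, 48.10). The tangent condition forces DP to be normal to EP and A1 meets MF tangentially, so DM is at right angles to MF, with radius 5.3, so the center D sits 5.3 in from both sides at D = (-49.90, 42.80). That places the tangent points at P = (-55.20, 42.80) on EP and M = (-49.90, 48.10) on MF. Then |GP| = |P − G| = 69.85.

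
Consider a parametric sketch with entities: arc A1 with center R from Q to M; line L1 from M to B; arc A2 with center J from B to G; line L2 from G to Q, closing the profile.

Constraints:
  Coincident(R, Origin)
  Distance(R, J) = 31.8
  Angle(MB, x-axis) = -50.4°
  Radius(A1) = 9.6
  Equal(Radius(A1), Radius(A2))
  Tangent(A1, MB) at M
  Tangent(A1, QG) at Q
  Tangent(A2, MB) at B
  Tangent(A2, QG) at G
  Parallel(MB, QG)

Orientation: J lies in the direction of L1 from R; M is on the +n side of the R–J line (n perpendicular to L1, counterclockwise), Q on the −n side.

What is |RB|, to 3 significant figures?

33.2

Tangency of A1 to both parallel lines with radius 9.6 puts M and Q at R ± 9.6·n: M = (7.40, 6.12), Q = (-7.40, -6.12). Equal radii place B and G the same way about J: B = J + 9.6·n = (27.7, -18.4), G = J − 9.6·n = (12.9, -30.6). Then |RB| = |B − R| = 33.2.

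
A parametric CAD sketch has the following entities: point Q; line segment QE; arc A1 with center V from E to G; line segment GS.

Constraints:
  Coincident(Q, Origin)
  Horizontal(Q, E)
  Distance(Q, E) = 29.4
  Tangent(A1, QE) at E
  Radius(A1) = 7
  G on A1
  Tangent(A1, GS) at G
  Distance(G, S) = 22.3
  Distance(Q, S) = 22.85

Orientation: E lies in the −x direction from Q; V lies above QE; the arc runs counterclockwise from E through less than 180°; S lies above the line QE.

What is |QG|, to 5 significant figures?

24.006

Checks: |VG| = 7.000 ✓; ∠(VG, GS) = 90.00° ✓; |GS| = 22.30 ✓; |QS| = 22.85 ✓.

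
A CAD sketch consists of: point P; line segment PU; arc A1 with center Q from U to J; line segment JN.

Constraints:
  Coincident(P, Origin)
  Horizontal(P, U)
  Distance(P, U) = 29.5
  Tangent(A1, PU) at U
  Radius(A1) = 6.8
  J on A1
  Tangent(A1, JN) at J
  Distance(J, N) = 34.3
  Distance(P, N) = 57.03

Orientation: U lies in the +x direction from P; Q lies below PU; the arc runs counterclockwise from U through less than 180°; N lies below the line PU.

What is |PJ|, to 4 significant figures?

25.72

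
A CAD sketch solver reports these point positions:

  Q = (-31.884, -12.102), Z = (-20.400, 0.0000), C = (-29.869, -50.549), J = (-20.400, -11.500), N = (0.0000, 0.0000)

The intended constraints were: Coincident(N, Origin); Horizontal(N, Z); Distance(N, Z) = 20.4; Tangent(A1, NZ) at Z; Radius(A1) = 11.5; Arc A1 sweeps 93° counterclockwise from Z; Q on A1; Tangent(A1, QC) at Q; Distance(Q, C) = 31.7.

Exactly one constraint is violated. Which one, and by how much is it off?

Distance(Q, C) = 31.7 — off by 6.80.

N = (0.00, 0.00) ✓; N.y = 0.00, Z.y = 0.00 ✓; |NZ| = 20.40 ✓; ∠(JZ, ZN) = 90.00° ✓; |JZ| = 11.50 ✓; bearing(J→Q) − bearing(J→Z) = 93.00° ✓; |JQ| = 11.50 ✓; ∠(JQ, QC) = 90.00° ✓; |QC| = 38.50 ✗.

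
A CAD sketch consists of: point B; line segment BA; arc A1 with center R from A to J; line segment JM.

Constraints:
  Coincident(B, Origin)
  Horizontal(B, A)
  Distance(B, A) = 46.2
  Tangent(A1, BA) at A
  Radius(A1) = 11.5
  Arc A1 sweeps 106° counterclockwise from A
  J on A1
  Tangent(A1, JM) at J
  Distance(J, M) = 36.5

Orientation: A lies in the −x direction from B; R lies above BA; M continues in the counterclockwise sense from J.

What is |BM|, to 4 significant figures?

67.23

B is at the origin; B and A share the same y with |BA| = 46.2 and A on the −x side, so A = (-46.20, 0.000). The tangent condition forces RA to be normal to BA, so R = A + (0, 11.5) = (-46.20, 11.50). On A1, A sits at bearing -90° from R; a 106° counterclockwise sweep puts J at bearing 16°, so J = R + 11.5·(cos 16°, sin 16°) = (-35.15, 14.67). Tangency of A1 to JM means the radius RJ is perpendicular to JM, so JM runs along (−sin 16°, cos 16°); with |JM| = 36.5, M = (-45.21, 49.76). Then |BM| = |M − B| = 67.23.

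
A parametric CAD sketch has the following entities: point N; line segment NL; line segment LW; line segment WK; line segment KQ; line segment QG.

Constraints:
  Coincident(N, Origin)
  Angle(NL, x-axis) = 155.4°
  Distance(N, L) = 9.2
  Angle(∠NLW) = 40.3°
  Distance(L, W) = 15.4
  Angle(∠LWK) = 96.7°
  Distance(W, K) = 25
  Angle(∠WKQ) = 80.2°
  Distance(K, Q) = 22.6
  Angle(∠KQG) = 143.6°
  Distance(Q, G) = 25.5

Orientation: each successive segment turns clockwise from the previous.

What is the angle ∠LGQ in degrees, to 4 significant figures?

56.66°

N is at the origin; NL runs at 155.4° with length 9.2, so L = (-8.365, 3.830). ∠NLW = 40.3° gives LW at 15.70° from the x-axis; with |LW| = 15.4, W = (6.460, 7.997). ∠LWK = 96.7° gives WK at -67.60° from the x-axis; with |WK| = 25.0, K = (15.99, -15.12). ∠WKQ = 80.2° gives KQ at -167.4° from the x-axis; with |KQ| = 22.6, Q = (-6.068, -20.05). ∠KQG = 143.6° gives QG at 156.2° from the x-axis; with |QG| = 25.5, G = (-29.40, -9.756). Then cos ∠LGQ = GL·GQ / (|GL||GQ|), giving 56.66°.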